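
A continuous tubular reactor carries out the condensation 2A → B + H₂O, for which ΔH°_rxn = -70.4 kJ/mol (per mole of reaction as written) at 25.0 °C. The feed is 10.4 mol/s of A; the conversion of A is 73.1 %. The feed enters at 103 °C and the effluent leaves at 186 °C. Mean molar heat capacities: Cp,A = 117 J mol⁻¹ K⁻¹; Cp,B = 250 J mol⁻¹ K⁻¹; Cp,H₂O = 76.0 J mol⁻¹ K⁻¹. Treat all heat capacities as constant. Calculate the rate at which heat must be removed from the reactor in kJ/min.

Extent of reaction ξ = 0.731 × 10.4 / 2 = 3.8012 mol/s
Reaction term: ξ·ΔH°_rxn = 3.8012 × -70.4 = -267.6 kJ/s
Sensible, feed 103→25 °C: -94.91 kJ/s
Outlet flows (mol/s): A 2.7976, B 3.8012, H₂O 3.8012
Sensible, products 25→186 °C: 252.21 kJ/s
Q = ΔH = -110.31 kJ/s = -110.31 kW
Heat removed = 6618.4 kJ/min

Q_out = 6620 kJ/min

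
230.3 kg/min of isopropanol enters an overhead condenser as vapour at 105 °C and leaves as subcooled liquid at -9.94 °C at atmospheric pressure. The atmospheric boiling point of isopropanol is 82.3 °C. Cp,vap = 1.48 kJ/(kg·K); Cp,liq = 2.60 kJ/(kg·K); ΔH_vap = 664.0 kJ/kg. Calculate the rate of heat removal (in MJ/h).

Q_c = 13000 MJ/h

vapour 105→82.3 °C: -33.596 kJ/kg
condensation at 82.3 °C: -664 kJ/kg
liquid 82.3→-9.94 °C: -239.82 kJ/kg
Δh = -33.596 + -664 + -239.82 = -937.42 kJ/kg
Q = ṁ·Δh = 230.3 kg/min × -937.42 kJ/kg = -215890 kJ/min
|Q| = 3598.1 kW = 12953 MJ/h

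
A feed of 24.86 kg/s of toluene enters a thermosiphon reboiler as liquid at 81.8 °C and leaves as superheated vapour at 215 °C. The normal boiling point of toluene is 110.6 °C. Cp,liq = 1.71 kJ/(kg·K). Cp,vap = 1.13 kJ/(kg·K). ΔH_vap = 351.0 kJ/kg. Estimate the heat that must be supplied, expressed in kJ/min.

Q = 773000 kJ/min

liquid 81.8→110.6 °C: 49.248 kJ/kg
vaporisation at 110.6 °C: 351 kJ/kg
vapour 110.6→215 °C: 117.97 kJ/kg
Δh = 49.248 + 351 + 117.97 = 518.22 kJ/kg
Q = ṁ·Δh = 24.86 kg/s × 518.22 kJ/kg = 12883 kJ/s
|Q| = 12883 kW = 772980 kJ/min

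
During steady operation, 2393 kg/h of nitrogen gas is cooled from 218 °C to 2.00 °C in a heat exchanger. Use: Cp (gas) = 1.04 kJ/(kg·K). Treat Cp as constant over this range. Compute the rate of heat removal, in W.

Q = ṁ·Cp·ΔT = 2393 × 1.04 × (2.00 − 218) = -537560 kJ/h
Converting: 537560 / 3600 s = 149.32 kW
Cooling duty = 149320 W

Q_c = 149000 W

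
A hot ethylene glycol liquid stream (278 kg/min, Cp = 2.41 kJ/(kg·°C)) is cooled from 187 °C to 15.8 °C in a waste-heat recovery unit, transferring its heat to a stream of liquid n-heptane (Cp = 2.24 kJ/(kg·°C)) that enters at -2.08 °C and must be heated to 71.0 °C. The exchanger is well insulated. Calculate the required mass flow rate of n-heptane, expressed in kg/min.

ṁ_c = 701 kg/min

Heat released by hot stream: Q = 278 × 2.41 × (187 − 15.8) = 114700 kJ/min
Energy balance on cold side (adiabatic exchanger): Q = ṁ_c·Cp_c·(T_c,out − T_c,in)
ṁ_c = 114700 / [2.24 × (71.0 − -2.08)] = 700.68 kg/min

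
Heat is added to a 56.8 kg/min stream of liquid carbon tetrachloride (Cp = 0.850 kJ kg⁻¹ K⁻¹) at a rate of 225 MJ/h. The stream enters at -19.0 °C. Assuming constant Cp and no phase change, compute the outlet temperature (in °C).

T_out = 58.7 °C

Q = 225 MJ/h = 3750 kJ/min
ΔT = Q/(ṁ·Cp) = 3750/(56.8×0.850) = 77.672 K
T_out = -19.0 + 77.672 = 58.672 °C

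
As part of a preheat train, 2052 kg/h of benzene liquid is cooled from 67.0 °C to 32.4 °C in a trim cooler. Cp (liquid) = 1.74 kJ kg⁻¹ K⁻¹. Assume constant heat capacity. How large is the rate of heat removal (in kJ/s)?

Q_c = 34.3 kJ/s

Q = ṁ·Cp·ΔT = 2052 × 1.74 × (32.4 − 67.0) = -123540 kJ/h
Converting: 123540 / 3600 s = 34.316 kW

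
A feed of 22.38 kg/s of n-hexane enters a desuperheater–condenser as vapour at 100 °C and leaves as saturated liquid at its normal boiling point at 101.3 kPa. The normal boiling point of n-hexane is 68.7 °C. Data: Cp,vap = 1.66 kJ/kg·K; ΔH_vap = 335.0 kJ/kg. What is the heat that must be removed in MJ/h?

Q_c = 31200 MJ/h

vapour 100→68.7 °C: -51.958 kJ/kg
condensation at 68.7 °C: -335 kJ/kg
Δh = -51.958 + -335 = -386.96 kJ/kg
Q = ṁ·Δh = 22.38 kg/s × -386.96 kJ/kg = -8660.1 kJ/s
|Q| = 8660.1 kW = 31176 MJ/h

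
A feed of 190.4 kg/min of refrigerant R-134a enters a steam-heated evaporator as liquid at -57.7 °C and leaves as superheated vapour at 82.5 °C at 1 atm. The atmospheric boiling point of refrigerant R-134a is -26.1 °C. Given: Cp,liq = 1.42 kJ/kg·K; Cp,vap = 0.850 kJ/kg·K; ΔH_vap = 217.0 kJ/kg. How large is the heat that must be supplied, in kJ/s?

liquid -57.7→-26.1 °C: 44.872 kJ/kg
vaporisation at -26.1 °C: 217 kJ/kg
vapour -26.1→82.5 °C: 92.31 kJ/kg
Δh = 44.872 + 217 + 92.31 = 354.18 kJ/kg
Q = ṁ·Δh = 190.4 kg/min × 354.18 kJ/kg = 67436 kJ/min
|Q| = 1123.9 kW

Q = 1120 kJ/s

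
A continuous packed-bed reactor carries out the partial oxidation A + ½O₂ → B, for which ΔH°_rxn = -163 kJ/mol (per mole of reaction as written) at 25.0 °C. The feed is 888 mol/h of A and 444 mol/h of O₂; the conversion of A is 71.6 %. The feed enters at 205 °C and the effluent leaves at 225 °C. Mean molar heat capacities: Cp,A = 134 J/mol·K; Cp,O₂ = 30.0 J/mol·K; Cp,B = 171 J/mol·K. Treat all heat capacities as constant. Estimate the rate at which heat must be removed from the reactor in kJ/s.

Q_out = 27.3 kJ/s

Extent of reaction ξ = 0.716 × 888 = 635.81 mol/h
Reaction term: ξ·ΔH°_rxn = 635.81 × -163 = -103640 kJ/h
Sensible, feed 205→25 °C: -23816 kJ/h
Outlet flows (mol/h): A 252.19, O₂ 126.1, B 635.81
Sensible, products 25→225 °C: 29260 kJ/h
Q = ΔH = -98193 kJ/h = -27.276 kW
Heat removed = 27.276 kJ/s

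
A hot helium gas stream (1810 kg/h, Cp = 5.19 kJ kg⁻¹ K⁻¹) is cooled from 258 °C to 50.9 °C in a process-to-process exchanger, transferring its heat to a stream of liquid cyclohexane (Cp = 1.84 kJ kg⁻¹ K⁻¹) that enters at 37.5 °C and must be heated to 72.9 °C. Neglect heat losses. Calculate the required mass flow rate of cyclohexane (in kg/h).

Heat released by hot stream: Q = 1810 × 5.19 × (258 − 50.9) = 1.9455e+06 kJ/h
Energy balance on cold side (adiabatic exchanger): Q = ṁ_c·Cp_c·(T_c,out − T_c,in)
ṁ_c = 1.9455e+06 / [1.84 × (72.9 − 37.5)] = 29868 kg/h

ṁ_c = 29900 kg/h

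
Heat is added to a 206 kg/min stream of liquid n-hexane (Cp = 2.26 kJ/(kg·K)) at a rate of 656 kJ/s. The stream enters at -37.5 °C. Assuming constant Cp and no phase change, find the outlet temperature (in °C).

T_out = 47.0 °C

Q = 656 kJ/s = 39360 kJ/min
ΔT = Q/(ṁ·Cp) = 39360/(206×2.26) = 84.543 K
T_out = -37.5 + 84.543 = 47.043 °C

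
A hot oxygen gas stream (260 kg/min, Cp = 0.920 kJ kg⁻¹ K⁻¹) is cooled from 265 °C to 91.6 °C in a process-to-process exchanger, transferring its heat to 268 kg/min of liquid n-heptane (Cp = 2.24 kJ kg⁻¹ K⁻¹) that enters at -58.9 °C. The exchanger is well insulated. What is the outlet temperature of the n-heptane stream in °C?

T_c,out = 10.2 °C

Heat released by hot stream: Q = 260 × 0.920 × (265 − 91.6) = 41477 kJ/min
Energy balance on cold side (adiabatic exchanger): Q = ṁ_c·Cp_c·(T_c,out − T_c,in)
T_c,out = -58.9 + 41477/(268 × 2.24) = 10.192 °C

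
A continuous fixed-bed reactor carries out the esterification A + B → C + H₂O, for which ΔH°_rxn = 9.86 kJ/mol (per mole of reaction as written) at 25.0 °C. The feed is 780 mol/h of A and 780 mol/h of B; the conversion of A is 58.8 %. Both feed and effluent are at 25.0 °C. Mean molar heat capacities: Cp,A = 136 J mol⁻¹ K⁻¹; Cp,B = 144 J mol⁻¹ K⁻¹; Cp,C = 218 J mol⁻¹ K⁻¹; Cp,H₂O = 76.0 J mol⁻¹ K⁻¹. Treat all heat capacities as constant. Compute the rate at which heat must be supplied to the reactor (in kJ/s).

Q_in = 1.26 kJ/s

Extent of reaction ξ = 0.588 × 780 = 458.64 mol/h
Reaction term: ξ·ΔH°_rxn = 458.64 × 9.86 = 4522.2 kJ/h
Q = ΔH = 4522.2 kJ/h = 1.2562 kW
Heat supplied = 1.2562 kJ/s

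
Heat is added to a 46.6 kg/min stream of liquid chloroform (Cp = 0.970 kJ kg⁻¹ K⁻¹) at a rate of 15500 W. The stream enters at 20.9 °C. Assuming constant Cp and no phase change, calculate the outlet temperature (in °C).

Q = 15500 W = 930 kJ/min
ΔT = Q/(ṁ·Cp) = 930/(46.6×0.970) = 20.574 K
T_out = 20.9 + 20.574 = 41.474 °C

T_out = 41.5 °C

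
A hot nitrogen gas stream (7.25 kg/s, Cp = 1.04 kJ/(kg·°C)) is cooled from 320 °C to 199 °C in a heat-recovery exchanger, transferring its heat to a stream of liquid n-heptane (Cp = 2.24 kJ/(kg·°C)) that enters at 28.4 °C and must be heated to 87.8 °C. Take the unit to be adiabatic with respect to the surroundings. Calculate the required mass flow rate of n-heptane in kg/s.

ṁ_c = 6.86 kg/s

Heat released by hot stream: Q = 7.25 × 1.04 × (320 − 199) = 912.34 kJ/s
Energy balance on cold side (adiabatic exchanger): Q = ṁ_c·Cp_c·(T_c,out − T_c,in)
ṁ_c = 912.34 / [2.24 × (87.8 − 28.4)] = 6.8568 kg/s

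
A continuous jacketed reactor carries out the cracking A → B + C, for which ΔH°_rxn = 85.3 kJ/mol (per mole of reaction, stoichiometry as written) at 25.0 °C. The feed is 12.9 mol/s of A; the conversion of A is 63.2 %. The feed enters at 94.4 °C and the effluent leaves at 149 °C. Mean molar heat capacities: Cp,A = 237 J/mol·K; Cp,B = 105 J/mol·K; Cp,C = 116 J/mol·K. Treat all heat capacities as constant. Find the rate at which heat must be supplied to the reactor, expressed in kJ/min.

Q_in = 50800 kJ/min

Extent of reaction ξ = 0.632 × 12.9 = 8.1528 mol/s
Reaction term: ξ·ΔH°_rxn = 8.1528 × 85.3 = 695.43 kJ/s
Sensible, feed 94.4→25 °C: -212.18 kJ/s
Outlet flows (mol/s): A 4.7472, B 8.1528, C 8.1528
Sensible, products 25→149 °C: 362.93 kJ/s
Q = ΔH = 846.19 kJ/s = 846.19 kW
Heat supplied = 50771 kJ/min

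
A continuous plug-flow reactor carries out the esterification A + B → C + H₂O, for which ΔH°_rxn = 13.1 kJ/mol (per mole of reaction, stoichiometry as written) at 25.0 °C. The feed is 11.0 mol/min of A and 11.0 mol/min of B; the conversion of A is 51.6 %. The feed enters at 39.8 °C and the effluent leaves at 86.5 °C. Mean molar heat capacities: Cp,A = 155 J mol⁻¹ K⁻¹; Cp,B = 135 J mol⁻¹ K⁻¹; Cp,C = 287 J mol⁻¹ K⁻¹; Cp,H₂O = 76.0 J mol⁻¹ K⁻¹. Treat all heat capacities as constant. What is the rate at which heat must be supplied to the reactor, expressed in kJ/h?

Q_in = 14900 kJ/h

Extent of reaction ξ = 0.516 × 11.0 = 5.676 mol/min
Reaction term: ξ·ΔH°_rxn = 5.676 × 13.1 = 74.356 kJ/min
Sensible, feed 39.8→25 °C: -47.212 kJ/min
Outlet flows (mol/min): A 5.324, B 5.324, C 5.676, H₂O 5.676
Sensible, products 25→86.5 °C: 221.67 kJ/min
Q = ΔH = 248.81 kJ/min = 4.1469 kW
Heat supplied = 14929 kJ/h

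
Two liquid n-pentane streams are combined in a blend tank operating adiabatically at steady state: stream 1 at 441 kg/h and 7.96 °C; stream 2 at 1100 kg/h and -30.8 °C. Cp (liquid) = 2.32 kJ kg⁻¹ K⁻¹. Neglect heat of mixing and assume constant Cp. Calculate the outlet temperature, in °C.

No heat crosses the boundary, so H_out = H_in.
T_out = Σ ṁᵢCp,ᵢTᵢ / Σ ṁᵢCp,ᵢ
      = -70458 / 3575.1 = -19.708 °C

T_out = -19.7 °C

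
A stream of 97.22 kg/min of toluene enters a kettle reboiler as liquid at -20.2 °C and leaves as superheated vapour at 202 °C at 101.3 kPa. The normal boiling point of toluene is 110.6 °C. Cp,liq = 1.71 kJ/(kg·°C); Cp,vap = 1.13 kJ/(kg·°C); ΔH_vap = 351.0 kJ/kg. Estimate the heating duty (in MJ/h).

liquid -20.2→110.6 °C: 223.67 kJ/kg
vaporisation at 110.6 °C: 351 kJ/kg
vapour 110.6→202 °C: 103.28 kJ/kg
Δh = 223.67 + 351 + 103.28 = 677.95 kJ/kg
Q = ṁ·Δh = 97.22 kg/min × 677.95 kJ/kg = 65910 kJ/min
|Q| = 1098.5 kW = 3954.6 MJ/h

Q = 3950 MJ/h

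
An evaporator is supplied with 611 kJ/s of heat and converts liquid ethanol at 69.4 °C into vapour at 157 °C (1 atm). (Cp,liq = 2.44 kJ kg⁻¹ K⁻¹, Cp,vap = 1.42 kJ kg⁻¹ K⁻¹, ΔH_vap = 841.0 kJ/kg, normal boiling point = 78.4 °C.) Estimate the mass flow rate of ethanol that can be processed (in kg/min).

ṁ = 37.6 kg/min

Δh = 2.44×(78.4−69.4) + 841.0 + 1.42×(157−78.4) = 974.57 kJ/kg
Q = 611 kJ/s = 611 kJ/s = 36660 kJ/min
ṁ = Q/Δh = 36660 / 974.57 = 37.617 kg/min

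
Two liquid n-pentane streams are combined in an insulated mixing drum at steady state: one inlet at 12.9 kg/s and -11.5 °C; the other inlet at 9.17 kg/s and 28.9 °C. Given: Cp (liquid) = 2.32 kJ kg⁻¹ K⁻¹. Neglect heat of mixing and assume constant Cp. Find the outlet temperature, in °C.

T_out = 5.29 °C

No heat crosses the boundary, so H_out = H_in.
T_out = Σ ṁᵢCp,ᵢTᵢ / Σ ṁᵢCp,ᵢ
      = 270.66 / 51.202 = 5.286 °C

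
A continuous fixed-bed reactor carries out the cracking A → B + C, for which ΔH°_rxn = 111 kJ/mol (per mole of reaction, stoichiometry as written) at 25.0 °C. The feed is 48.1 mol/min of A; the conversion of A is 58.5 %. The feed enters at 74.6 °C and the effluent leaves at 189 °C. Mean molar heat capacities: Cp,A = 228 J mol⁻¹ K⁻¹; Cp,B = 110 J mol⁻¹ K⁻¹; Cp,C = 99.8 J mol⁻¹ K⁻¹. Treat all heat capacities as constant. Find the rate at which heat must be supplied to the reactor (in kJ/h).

Q_in = 258000 kJ/h

Extent of reaction ξ = 0.585 × 48.1 = 28.139 mol/min
Reaction term: ξ·ΔH°_rxn = 28.139 × 111 = 3123.4 kJ/min
Sensible, feed 74.6→25 °C: -543.95 kJ/min
Outlet flows (mol/min): A 19.962, B 28.139, C 28.139
Sensible, products 25→189 °C: 1714.6 kJ/min
Q = ΔH = 4294 kJ/min = 71.566 kW
Heat supplied = 257640 kJ/h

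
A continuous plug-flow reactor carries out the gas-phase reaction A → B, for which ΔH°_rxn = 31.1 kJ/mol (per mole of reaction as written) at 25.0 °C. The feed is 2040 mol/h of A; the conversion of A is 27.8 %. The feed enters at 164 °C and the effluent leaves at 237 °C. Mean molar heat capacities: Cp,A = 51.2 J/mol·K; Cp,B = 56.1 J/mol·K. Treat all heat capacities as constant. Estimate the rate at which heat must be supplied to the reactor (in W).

Extent of reaction ξ = 0.278 × 2040 = 567.12 mol/h
Reaction term: ξ·ΔH°_rxn = 567.12 × 31.1 = 17637 kJ/h
Sensible, feed 164→25 °C: -14518 kJ/h
Outlet flows (mol/h): A 1472.9, B 567.12
Sensible, products 25→237 °C: 22732 kJ/h
Q = ΔH = 25851 kJ/h = 7.1809 kW
Heat supplied = 7180.9 W

Q_in = 7180 W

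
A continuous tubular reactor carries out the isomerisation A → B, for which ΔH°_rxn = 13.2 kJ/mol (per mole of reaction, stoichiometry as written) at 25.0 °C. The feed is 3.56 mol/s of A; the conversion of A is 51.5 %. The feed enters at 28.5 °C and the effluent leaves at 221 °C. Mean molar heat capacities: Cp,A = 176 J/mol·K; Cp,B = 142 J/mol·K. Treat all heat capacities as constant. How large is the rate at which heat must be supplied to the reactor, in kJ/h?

Q_in = 477000 kJ/h

Extent of reaction ξ = 0.515 × 3.56 = 1.8334 mol/s
Reaction term: ξ·ΔH°_rxn = 1.8334 × 13.2 = 24.201 kJ/s
Sensible, feed 28.5→25 °C: -2.193 kJ/s
Outlet flows (mol/s): A 1.7266, B 1.8334
Sensible, products 25→221 °C: 110.59 kJ/s
Q = ΔH = 132.6 kJ/s = 132.6 kW
Heat supplied = 477350 kJ/h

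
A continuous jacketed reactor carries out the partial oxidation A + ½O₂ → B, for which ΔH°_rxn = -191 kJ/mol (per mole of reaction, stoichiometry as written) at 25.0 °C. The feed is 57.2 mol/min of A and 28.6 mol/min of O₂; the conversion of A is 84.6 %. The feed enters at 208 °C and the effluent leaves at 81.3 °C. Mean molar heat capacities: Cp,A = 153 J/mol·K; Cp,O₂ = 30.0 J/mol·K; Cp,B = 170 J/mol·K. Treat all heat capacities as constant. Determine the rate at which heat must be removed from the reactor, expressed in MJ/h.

Q_out = 627 MJ/h

Extent of reaction ξ = 0.846 × 57.2 = 48.391 mol/min
Reaction term: ξ·ΔH°_rxn = 48.391 × -191 = -9242.7 kJ/min
Sensible, feed 208→25 °C: -1758.6 kJ/min
Outlet flows (mol/min): A 8.8088, O₂ 4.4044, B 48.391
Sensible, products 25→81.3 °C: 546.47 kJ/min
Q = ΔH = -10455 kJ/min = -174.25 kW
Heat removed = 627.29 MJ/h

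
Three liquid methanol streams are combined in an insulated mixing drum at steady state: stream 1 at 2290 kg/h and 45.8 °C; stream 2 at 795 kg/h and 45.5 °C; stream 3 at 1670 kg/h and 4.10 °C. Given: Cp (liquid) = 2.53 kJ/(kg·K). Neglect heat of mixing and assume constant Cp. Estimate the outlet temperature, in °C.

Energy balance with Q = 0: Σ ṁᵢCp,ᵢ(T_out − Tᵢ) = 0
T_out = Σ ṁᵢCp,ᵢTᵢ / Σ ṁᵢCp,ᵢ
      = 374190 / 12030 = 31.104 °C

T_out = 31.1 °C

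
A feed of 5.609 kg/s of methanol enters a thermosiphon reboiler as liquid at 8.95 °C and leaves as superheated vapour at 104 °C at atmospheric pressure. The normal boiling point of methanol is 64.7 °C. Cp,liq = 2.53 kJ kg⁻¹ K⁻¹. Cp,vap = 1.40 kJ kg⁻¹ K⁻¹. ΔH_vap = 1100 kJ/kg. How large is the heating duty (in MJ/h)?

liquid 8.95→64.7 °C: 141.05 kJ/kg
vaporisation at 64.7 °C: 1100 kJ/kg
vapour 64.7→104 °C: 55.02 kJ/kg
Δh = 141.05 + 1100 + 55.02 = 1296.1 kJ/kg
Q = ṁ·Δh = 5.609 kg/s × 1296.1 kJ/kg = 7269.6 kJ/s
|Q| = 7269.6 kW = 26171 MJ/h

Q = 26200 MJ/h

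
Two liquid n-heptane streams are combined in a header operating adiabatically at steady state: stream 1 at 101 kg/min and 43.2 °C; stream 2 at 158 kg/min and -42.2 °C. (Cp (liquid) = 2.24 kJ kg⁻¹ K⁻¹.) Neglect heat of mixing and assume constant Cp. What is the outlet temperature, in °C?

Energy balance with Q = 0: Σ ṁᵢCp,ᵢ(T_out − Tᵢ) = 0
Σ ṁᵢCp,ᵢTᵢ = 101×2.24×43.2 + 158×2.24×-42.2 = -5161.9
Σ ṁᵢCp,ᵢ = 101×2.24 + 158×2.24 = 580.16
T_out = -5161.9 / 580.16 = -8.8973 °C

T_out = -8.90 °C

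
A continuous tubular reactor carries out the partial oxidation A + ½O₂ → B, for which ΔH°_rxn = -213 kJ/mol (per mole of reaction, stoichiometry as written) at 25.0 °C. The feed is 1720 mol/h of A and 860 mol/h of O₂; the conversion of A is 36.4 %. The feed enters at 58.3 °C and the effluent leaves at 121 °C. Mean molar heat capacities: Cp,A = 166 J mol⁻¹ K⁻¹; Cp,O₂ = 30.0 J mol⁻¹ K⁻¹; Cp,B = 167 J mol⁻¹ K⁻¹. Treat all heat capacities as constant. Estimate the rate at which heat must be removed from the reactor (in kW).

Extent of reaction ξ = 0.364 × 1720 = 626.08 mol/h
Reaction term: ξ·ΔH°_rxn = 626.08 × -213 = -133360 kJ/h
Sensible, feed 58.3→25 °C: -10367 kJ/h
Outlet flows (mol/h): A 1093.9, O₂ 546.96, B 626.08
Sensible, products 25→121 °C: 29045 kJ/h
Q = ΔH = -114680 kJ/h = -31.855 kW
Heat removed = 31.855 kW

Q_out = 31.9 kW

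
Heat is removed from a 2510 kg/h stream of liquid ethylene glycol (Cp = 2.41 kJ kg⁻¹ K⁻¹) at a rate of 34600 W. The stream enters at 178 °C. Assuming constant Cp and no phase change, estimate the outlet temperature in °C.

Q = 34600 W = 124560 kJ/h
ΔT = Q/(ṁ·Cp) = 124560/(2510×2.41) = 20.591 K
T_out = 178 − 20.591 = 157.41 °C

T_out = 157 °C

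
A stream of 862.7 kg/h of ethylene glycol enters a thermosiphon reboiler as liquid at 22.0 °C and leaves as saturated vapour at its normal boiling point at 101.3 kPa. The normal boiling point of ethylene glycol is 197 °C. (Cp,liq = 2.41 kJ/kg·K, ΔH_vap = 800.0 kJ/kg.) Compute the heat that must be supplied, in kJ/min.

Q = 17600 kJ/min

liquid 22.0→197 °C: 421.75 kJ/kg
vaporisation at 197 °C: 800 kJ/kg
Δh = 421.75 + 800 = 1221.8 kJ/kg
Q = ṁ·Δh = 862.7 kg/h × 1221.8 kJ/kg = 1.054e+06 kJ/h
|Q| = 292.78 kW = 17567 kJ/min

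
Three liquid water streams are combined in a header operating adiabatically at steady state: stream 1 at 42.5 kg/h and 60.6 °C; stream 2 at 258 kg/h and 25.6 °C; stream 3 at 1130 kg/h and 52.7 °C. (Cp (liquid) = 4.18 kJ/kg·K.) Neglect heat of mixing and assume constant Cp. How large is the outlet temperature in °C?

Adiabatic, steady state ⇒ Σ ṁᵢCp,ᵢ(T_out − Tᵢ) = 0
T_out = Σ ṁᵢCp,ᵢTᵢ / Σ ṁᵢCp,ᵢ
      = 287300 / 5979.5 = 48.047 °C

T_out = 48.0 °C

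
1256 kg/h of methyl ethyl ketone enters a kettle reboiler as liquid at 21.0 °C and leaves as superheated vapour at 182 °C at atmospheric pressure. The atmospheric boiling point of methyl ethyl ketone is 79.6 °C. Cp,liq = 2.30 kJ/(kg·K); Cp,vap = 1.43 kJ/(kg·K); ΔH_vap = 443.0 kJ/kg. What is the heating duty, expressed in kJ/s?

Q = 253 kJ/s

liquid 21.0→79.6 °C: 134.78 kJ/kg
vaporisation at 79.6 °C: 443 kJ/kg
vapour 79.6→182 °C: 146.43 kJ/kg
Δh = 134.78 + 443 + 146.43 = 724.21 kJ/kg
Q = ṁ·Δh = 1256 kg/h × 724.21 kJ/kg = 909610 kJ/h
|Q| = 252.67 kW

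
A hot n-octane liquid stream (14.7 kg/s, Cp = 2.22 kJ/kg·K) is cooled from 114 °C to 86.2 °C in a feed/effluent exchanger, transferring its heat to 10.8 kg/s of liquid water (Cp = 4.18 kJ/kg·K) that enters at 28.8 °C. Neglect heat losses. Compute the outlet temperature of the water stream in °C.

Heat released by hot stream: Q = 14.7 × 2.22 × (114 − 86.2) = 907.23 kJ/s
Energy balance on cold side (adiabatic exchanger): Q = ṁ_c·Cp_c·(T_c,out − T_c,in)
T_c,out = 28.8 + 907.23/(10.8 × 4.18) = 48.896 °C

T_c,out = 48.9 °C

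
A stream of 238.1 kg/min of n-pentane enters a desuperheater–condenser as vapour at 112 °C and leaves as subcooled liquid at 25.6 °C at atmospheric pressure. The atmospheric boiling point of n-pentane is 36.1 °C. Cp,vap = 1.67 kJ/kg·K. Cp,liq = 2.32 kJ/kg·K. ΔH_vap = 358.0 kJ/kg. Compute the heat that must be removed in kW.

Q_c = 2020 kW

vapour 112→36.1 °C: -126.75 kJ/kg
condensation at 36.1 °C: -358 kJ/kg
liquid 36.1→25.6 °C: -24.36 kJ/kg
Δh = -126.75 + -358 + -24.36 = -509.11 kJ/kg
Q = ṁ·Δh = 238.1 kg/min × -509.11 kJ/kg = -121220 kJ/min
|Q| = 2020.3 kW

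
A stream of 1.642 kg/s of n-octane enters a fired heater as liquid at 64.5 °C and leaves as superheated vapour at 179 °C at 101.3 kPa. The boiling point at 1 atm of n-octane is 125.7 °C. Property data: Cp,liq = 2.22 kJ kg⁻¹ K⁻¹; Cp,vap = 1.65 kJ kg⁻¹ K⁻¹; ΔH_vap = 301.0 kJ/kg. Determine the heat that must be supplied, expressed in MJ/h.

liquid 64.5→125.7 °C: 135.86 kJ/kg
vaporisation at 125.7 °C: 301 kJ/kg
vapour 125.7→179 °C: 87.945 kJ/kg
Δh = 135.86 + 301 + 87.945 = 524.81 kJ/kg
Q = ṁ·Δh = 1.642 kg/s × 524.81 kJ/kg = 861.74 kJ/s
|Q| = 861.74 kW = 3102.3 MJ/h

Q = 3100 MJ/h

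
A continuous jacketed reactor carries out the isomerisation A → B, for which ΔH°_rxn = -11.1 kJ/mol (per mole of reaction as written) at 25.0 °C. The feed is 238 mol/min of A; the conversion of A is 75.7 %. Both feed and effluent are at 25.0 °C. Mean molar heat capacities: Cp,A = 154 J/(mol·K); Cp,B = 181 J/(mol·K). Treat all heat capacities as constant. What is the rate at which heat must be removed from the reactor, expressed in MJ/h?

Extent of reaction ξ = 0.757 × 238 = 180.17 mol/min
Reaction term: ξ·ΔH°_rxn = 180.17 × -11.1 = -1999.8 kJ/min
Q = ΔH = -1999.8 kJ/min = -33.331 kW
Heat removed = 119.99 MJ/h

Q_out = 120 MJ/h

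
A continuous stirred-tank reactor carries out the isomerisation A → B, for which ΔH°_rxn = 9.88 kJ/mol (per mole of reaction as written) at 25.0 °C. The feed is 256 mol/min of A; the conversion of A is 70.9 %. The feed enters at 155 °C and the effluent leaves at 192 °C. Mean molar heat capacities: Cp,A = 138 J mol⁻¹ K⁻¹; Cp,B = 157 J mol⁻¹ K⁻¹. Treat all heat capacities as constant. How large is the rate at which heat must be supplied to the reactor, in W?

Q_in = 61300 W

Extent of reaction ξ = 0.709 × 256 = 181.5 mol/min
Reaction term: ξ·ΔH°_rxn = 181.5 × 9.88 = 1793.3 kJ/min
Sensible, feed 155→25 °C: -4592.6 kJ/min
Outlet flows (mol/min): A 74.496, B 181.5
Sensible, products 25→192 °C: 6475.7 kJ/min
Q = ΔH = 3676.3 kJ/min = 61.272 kW
Heat supplied = 61272 W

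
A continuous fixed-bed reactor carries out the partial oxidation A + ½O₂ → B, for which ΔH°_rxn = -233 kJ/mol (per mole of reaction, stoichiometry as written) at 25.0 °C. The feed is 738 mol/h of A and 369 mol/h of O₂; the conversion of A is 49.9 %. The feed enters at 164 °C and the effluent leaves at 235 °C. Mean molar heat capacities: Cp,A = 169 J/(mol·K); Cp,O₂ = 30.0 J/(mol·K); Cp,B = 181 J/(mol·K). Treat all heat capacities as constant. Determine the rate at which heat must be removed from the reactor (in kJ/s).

Q_out = 21.2 kJ/s

Extent of reaction ξ = 0.499 × 738 = 368.26 mol/h
Reaction term: ξ·ΔH°_rxn = 368.26 × -233 = -85805 kJ/h
Sensible, feed 164→25 °C: -18875 kJ/h
Outlet flows (mol/h): A 369.74, O₂ 184.87, B 368.26
Sensible, products 25→235 °C: 28284 kJ/h
Q = ΔH = -76396 kJ/h = -21.221 kW
Heat removed = 21.221 kJ/s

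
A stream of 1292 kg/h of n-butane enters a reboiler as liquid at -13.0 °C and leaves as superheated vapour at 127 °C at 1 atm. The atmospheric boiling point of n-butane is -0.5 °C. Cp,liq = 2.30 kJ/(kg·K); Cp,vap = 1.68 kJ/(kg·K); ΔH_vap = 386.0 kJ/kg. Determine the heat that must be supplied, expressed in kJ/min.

liquid -13.0→-0.5 °C: 28.75 kJ/kg
vaporisation at -0.5 °C: 386 kJ/kg
vapour -0.5→127 °C: 214.2 kJ/kg
Δh = 28.75 + 386 + 214.2 = 628.95 kJ/kg
Q = ṁ·Δh = 1292 kg/h × 628.95 kJ/kg = 812600 kJ/h
|Q| = 225.72 kW = 13543 kJ/min

Q = 13500 kJ/min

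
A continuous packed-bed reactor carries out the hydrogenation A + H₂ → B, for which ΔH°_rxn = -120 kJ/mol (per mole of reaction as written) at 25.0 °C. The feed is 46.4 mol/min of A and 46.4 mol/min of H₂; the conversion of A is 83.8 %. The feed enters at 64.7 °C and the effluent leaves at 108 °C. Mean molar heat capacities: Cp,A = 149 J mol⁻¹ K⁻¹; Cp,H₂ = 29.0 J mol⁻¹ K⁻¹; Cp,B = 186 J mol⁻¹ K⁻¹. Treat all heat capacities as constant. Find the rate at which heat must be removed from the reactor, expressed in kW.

Extent of reaction ξ = 0.838 × 46.4 = 38.883 mol/min
Reaction term: ξ·ΔH°_rxn = 38.883 × -120 = -4666 kJ/min
Sensible, feed 64.7→25 °C: -327.89 kJ/min
Outlet flows (mol/min): A 7.5168, H₂ 7.5168, B 38.883
Sensible, products 25→108 °C: 711.33 kJ/min
Q = ΔH = -4282.5 kJ/min = -71.376 kW
Heat removed = 71.376 kW

Q_out = 71.4 kW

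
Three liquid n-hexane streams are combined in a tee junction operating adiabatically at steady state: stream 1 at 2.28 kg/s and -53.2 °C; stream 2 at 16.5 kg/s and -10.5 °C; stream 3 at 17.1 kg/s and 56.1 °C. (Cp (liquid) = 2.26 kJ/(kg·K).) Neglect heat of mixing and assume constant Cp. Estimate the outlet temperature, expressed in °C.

T_out = 18.5 °C

Adiabatic, steady state ⇒ Σ ṁᵢCp,ᵢ(T_out − Tᵢ) = 0
T_out = Σ ṁᵢCp,ᵢTᵢ / Σ ṁᵢCp,ᵢ
      = 1502.4 / 81.089 = 18.527 °C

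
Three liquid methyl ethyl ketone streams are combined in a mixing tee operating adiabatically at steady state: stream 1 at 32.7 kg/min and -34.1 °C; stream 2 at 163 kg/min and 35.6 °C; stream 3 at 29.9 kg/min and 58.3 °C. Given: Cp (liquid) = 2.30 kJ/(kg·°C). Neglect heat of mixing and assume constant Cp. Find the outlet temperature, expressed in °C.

T_out = 28.5 °C

No heat crosses the boundary, so H_out = H_in.
T_out = Σ ṁᵢCp,ᵢTᵢ / Σ ṁᵢCp,ᵢ
      = 14791 / 518.88 = 28.506 °C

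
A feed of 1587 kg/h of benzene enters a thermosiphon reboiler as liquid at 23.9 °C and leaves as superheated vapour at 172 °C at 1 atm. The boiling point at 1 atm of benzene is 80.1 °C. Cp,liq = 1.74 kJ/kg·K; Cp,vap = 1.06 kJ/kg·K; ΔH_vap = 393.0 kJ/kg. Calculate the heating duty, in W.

liquid 23.9→80.1 °C: 97.788 kJ/kg
vaporisation at 80.1 °C: 393 kJ/kg
vapour 80.1→172 °C: 97.414 kJ/kg
Δh = 97.788 + 393 + 97.414 = 588.2 kJ/kg
Q = ṁ·Δh = 1587 kg/h × 588.2 kJ/kg = 933480 kJ/h
|Q| = 259.3 kW = 259300 W

Q = 259000 W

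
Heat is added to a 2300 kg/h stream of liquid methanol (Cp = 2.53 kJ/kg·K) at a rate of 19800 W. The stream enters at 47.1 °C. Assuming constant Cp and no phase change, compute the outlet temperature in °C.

T_out = 59.3 °C

Q = 19800 W = 71280 kJ/h
ΔT = Q/(ṁ·Cp) = 71280/(2300×2.53) = 12.25 K
T_out = 47.1 + 12.25 = 59.35 °C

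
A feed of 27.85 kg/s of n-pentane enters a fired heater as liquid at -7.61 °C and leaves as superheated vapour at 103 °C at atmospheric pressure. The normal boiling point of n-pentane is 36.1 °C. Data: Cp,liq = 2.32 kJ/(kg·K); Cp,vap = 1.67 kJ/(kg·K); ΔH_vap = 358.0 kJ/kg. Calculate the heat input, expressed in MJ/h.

liquid -7.61→36.1 °C: 101.41 kJ/kg
vaporisation at 36.1 °C: 358 kJ/kg
vapour 36.1→103 °C: 111.72 kJ/kg
Δh = 101.41 + 358 + 111.72 = 571.13 kJ/kg
Q = ṁ·Δh = 27.85 kg/s × 571.13 kJ/kg = 15906 kJ/s
|Q| = 15906 kW = 57262 MJ/h

Q = 57300 MJ/h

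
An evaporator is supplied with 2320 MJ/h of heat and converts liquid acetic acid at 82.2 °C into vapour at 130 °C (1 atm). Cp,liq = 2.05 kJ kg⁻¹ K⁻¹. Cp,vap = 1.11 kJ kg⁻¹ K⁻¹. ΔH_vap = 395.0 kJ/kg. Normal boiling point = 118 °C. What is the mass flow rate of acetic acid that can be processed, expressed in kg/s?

ṁ = 1.34 kg/s

Δh = 2.05×(118−82.2) + 395.0 + 1.11×(130−118) = 481.71 kJ/kg
Q = 2320 MJ/h = 644.44 kJ/s = 644.44 kJ/s
ṁ = Q/Δh = 644.44 / 481.71 = 1.3378 kg/s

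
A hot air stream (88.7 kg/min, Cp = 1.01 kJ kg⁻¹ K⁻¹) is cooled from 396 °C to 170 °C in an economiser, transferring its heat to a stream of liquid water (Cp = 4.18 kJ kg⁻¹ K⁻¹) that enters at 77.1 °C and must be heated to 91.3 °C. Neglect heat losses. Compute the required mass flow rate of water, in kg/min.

ṁ_c = 341 kg/min

Heat released by hot stream: Q = 88.7 × 1.01 × (396 − 170) = 20247 kJ/min
Energy balance on cold side (adiabatic exchanger): Q = ṁ_c·Cp_c·(T_c,out − T_c,in)
ṁ_c = 20247 / [4.18 × (91.3 − 77.1)] = 341.11 kg/min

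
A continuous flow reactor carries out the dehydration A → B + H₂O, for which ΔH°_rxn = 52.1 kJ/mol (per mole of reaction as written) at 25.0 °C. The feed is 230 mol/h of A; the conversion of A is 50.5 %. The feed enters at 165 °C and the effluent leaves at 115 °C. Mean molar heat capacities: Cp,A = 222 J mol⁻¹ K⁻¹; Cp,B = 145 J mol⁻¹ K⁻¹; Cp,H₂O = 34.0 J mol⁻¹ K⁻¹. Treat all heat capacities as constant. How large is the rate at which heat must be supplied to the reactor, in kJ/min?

Extent of reaction ξ = 0.505 × 230 = 116.15 mol/h
Reaction term: ξ·ΔH°_rxn = 116.15 × 52.1 = 6051.4 kJ/h
Sensible, feed 165→25 °C: -7148.4 kJ/h
Outlet flows (mol/h): A 113.85, B 116.15, H₂O 116.15
Sensible, products 25→115 °C: 4145.9 kJ/h
Q = ΔH = 3048.9 kJ/h = 0.84692 kW
Heat supplied = 50.815 kJ/min

Q_in = 50.8 kJ/min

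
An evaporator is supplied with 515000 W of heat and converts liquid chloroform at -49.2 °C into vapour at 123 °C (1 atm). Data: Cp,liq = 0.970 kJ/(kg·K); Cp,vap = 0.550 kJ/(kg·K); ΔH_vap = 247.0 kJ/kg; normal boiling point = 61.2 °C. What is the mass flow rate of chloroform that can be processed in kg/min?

Δh = 0.970×(61.2−-49.2) + 247.0 + 0.550×(123−61.2) = 388.08 kJ/kg
Q = 515000 W = 515 kJ/s = 30900 kJ/min
ṁ = Q/Δh = 30900 / 388.08 = 79.623 kg/min

ṁ = 79.6 kg/min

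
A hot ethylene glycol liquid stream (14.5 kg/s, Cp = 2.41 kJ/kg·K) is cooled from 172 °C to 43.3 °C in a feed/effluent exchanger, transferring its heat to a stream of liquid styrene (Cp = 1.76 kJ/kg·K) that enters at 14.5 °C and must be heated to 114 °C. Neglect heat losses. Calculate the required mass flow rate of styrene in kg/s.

ṁ_c = 25.7 kg/s

Heat released by hot stream: Q = 14.5 × 2.41 × (172 − 43.3) = 4497.4 kJ/s
Energy balance on cold side (adiabatic exchanger): Q = ṁ_c·Cp_c·(T_c,out − T_c,in)
ṁ_c = 4497.4 / [1.76 × (114 − 14.5)] = 25.682 kg/s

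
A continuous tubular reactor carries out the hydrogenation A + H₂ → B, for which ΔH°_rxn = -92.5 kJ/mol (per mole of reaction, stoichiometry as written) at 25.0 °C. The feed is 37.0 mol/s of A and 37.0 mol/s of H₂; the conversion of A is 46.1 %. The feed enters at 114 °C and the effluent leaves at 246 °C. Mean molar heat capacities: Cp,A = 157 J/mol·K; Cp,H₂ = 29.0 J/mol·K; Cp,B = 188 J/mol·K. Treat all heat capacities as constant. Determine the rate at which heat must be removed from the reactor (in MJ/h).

Extent of reaction ξ = 0.461 × 37.0 = 17.057 mol/s
Reaction term: ξ·ΔH°_rxn = 17.057 × -92.5 = -1577.8 kJ/s
Sensible, feed 114→25 °C: -612.5 kJ/s
Outlet flows (mol/s): A 19.943, H₂ 19.943, B 17.057
Sensible, products 25→246 °C: 1528.5 kJ/s
Q = ΔH = -661.81 kJ/s = -661.81 kW
Heat removed = 2382.5 MJ/h

Q_out = 2380 MJ/h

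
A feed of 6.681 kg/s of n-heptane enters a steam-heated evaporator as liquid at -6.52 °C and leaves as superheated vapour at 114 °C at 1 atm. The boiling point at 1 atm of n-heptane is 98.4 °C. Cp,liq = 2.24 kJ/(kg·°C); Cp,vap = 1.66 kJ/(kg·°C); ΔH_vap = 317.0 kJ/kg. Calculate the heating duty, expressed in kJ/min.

Q = 232000 kJ/min

liquid -6.52→98.4 °C: 235.02 kJ/kg
vaporisation at 98.4 °C: 317 kJ/kg
vapour 98.4→114 °C: 25.896 kJ/kg
Δh = 235.02 + 317 + 25.896 = 577.92 kJ/kg
Q = ṁ·Δh = 6.681 kg/s × 577.92 kJ/kg = 3861.1 kJ/s
|Q| = 3861.1 kW = 231660 kJ/min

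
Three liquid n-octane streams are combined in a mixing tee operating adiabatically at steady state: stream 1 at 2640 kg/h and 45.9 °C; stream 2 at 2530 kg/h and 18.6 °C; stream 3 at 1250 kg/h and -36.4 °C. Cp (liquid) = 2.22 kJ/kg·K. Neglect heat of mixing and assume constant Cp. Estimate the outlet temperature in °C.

T_out = 19.1 °C

Adiabatic, steady state ⇒ Σ ṁᵢCp,ᵢ(T_out − Tᵢ) = 0
T_out = Σ ṁᵢCp,ᵢTᵢ / Σ ṁᵢCp,ᵢ
      = 272470 / 14252 = 19.117 °C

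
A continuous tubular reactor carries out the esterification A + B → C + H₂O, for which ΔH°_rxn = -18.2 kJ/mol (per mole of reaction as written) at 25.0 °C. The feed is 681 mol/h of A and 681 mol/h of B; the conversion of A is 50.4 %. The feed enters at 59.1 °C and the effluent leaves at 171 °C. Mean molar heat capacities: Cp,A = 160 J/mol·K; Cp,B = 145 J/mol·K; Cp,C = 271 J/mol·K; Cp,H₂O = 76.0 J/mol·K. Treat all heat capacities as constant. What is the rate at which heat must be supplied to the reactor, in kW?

Q_in = 5.31 kW

Extent of reaction ξ = 0.504 × 681 = 343.22 mol/h
Reaction term: ξ·ΔH°_rxn = 343.22 × -18.2 = -6246.7 kJ/h
Sensible, feed 59.1→25 °C: -7082.7 kJ/h
Outlet flows (mol/h): A 337.78, B 337.78, C 343.22, H₂O 343.22
Sensible, products 25→171 °C: 32430 kJ/h
Q = ΔH = 19100 kJ/h = 5.3056 kW
Heat supplied = 5.3056 kW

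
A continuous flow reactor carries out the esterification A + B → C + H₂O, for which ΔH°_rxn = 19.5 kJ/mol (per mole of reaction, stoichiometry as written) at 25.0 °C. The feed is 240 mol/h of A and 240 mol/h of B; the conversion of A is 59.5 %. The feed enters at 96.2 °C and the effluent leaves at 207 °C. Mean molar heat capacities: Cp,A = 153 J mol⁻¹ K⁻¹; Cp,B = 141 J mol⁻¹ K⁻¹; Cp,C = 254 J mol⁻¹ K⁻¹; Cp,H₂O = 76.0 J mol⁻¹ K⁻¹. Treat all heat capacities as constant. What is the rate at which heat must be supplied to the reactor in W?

Q_in = 3210 W

Extent of reaction ξ = 0.595 × 240 = 142.8 mol/h
Reaction term: ξ·ΔH°_rxn = 142.8 × 19.5 = 2784.6 kJ/h
Sensible, feed 96.2→25 °C: -5023.9 kJ/h
Outlet flows (mol/h): A 97.2, B 97.2, C 142.8, H₂O 142.8
Sensible, products 25→207 °C: 13778 kJ/h
Q = ΔH = 11538 kJ/h = 3.2051 kW
Heat supplied = 3205.1 W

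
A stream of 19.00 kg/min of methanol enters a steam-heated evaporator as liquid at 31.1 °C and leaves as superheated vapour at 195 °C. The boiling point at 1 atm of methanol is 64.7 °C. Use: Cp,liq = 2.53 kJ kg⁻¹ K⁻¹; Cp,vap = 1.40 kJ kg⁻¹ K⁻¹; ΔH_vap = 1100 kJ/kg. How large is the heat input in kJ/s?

liquid 31.1→64.7 °C: 85.008 kJ/kg
vaporisation at 64.7 °C: 1100 kJ/kg
vapour 64.7→195 °C: 182.42 kJ/kg
Δh = 85.008 + 1100 + 182.42 = 1367.4 kJ/kg
Q = ṁ·Δh = 19.00 kg/min × 1367.4 kJ/kg = 25981 kJ/min
|Q| = 433.02 kW

Q = 433 kJ/s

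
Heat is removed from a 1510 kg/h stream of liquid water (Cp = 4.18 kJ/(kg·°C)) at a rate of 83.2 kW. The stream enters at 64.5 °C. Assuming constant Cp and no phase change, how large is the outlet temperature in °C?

T_out = 17.0 °C

Q = 83.2 kW = 299520 kJ/h
ΔT = Q/(ṁ·Cp) = 299520/(1510×4.18) = 47.454 K
T_out = 64.5 − 47.454 = 17.046 °C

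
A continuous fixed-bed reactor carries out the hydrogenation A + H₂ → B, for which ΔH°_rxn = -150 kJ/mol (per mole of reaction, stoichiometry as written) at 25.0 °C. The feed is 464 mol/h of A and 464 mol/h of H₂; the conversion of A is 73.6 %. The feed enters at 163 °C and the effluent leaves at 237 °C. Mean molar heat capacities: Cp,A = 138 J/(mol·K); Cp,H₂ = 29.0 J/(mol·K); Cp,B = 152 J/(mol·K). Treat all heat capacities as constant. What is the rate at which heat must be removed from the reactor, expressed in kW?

Extent of reaction ξ = 0.736 × 464 = 341.5 mol/h
Reaction term: ξ·ΔH°_rxn = 341.5 × -150 = -51226 kJ/h
Sensible, feed 163→25 °C: -10693 kJ/h
Outlet flows (mol/h): A 122.5, H₂ 122.5, B 341.5
Sensible, products 25→237 °C: 15341 kJ/h
Q = ΔH = -46577 kJ/h = -12.938 kW
Heat removed = 12.938 kW

Q_out = 12.9 kW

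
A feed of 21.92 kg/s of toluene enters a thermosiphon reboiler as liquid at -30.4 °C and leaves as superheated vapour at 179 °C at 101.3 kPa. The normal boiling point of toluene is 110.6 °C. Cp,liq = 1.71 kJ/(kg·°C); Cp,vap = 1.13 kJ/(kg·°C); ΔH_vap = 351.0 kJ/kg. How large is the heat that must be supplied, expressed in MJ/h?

Q = 52800 MJ/h

liquid -30.4→110.6 °C: 241.11 kJ/kg
vaporisation at 110.6 °C: 351 kJ/kg
vapour 110.6→179 °C: 77.292 kJ/kg
Δh = 241.11 + 351 + 77.292 = 669.4 kJ/kg
Q = ṁ·Δh = 21.92 kg/s × 669.4 kJ/kg = 14673 kJ/s
|Q| = 14673 kW = 52824 MJ/h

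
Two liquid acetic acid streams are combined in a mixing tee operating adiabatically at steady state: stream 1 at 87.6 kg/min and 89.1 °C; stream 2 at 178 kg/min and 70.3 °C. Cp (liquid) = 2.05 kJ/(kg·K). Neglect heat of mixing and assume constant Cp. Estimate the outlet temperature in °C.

Energy balance with Q = 0: Σ ṁᵢCp,ᵢ(T_out − Tᵢ) = 0
T_out = Σ ṁᵢCp,ᵢTᵢ / Σ ṁᵢCp,ᵢ
      = 41653 / 544.48 = 76.501 °C

T_out = 76.5 °C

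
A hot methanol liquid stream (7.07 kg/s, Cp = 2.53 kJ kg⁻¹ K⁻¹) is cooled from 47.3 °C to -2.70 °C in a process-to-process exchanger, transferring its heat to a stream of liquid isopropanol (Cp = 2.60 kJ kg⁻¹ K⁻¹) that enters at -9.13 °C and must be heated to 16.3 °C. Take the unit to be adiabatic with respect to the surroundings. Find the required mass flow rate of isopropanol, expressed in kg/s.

Heat released by hot stream: Q = 7.07 × 2.53 × (47.3 − -2.70) = 894.36 kJ/s
Energy balance on cold side (adiabatic exchanger): Q = ṁ_c·Cp_c·(T_c,out − T_c,in)
ṁ_c = 894.36 / [2.60 × (16.3 − -9.13)] = 13.527 kg/s

ṁ_c = 13.5 kg/s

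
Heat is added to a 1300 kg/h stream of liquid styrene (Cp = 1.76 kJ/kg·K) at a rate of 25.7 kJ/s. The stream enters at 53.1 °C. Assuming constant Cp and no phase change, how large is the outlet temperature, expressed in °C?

Q = 25.7 kJ/s = 92520 kJ/h
ΔT = Q/(ṁ·Cp) = 92520/(1300×1.76) = 40.437 K
T_out = 53.1 + 40.437 = 93.537 °C

T_out = 93.5 °C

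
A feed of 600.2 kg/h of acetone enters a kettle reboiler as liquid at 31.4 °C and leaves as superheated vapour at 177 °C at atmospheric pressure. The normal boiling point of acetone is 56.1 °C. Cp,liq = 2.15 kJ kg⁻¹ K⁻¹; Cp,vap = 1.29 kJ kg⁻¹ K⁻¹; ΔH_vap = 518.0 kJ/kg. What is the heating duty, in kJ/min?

liquid 31.4→56.1 °C: 53.105 kJ/kg
vaporisation at 56.1 °C: 518 kJ/kg
vapour 56.1→177 °C: 155.96 kJ/kg
Δh = 53.105 + 518 + 155.96 = 727.07 kJ/kg
Q = ṁ·Δh = 600.2 kg/h × 727.07 kJ/kg = 436390 kJ/h
|Q| = 121.22 kW = 7273.1 kJ/min

Q = 7270 kJ/min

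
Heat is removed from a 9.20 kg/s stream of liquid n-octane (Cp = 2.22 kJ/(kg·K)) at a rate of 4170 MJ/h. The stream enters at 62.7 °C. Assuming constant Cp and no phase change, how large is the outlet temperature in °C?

T_out = 5.99 °C

Q = 4170 MJ/h = 1158.3 kJ/s
ΔT = Q/(ṁ·Cp) = 1158.3/(9.20×2.22) = 56.714 K
T_out = 62.7 − 56.714 = 5.9857 °C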